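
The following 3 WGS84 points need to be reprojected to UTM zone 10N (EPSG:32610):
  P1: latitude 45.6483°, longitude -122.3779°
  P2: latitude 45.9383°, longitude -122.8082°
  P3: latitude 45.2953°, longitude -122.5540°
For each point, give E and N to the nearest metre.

P1: E 548475 m, N 5055161 m; P2: E 514868 m, N 5087210 m; P3: E 534971 m, N 5015852 m

UTM zone 10N: λ₀ = -123°, k₀ = 0.9996.
P1 (45.6483°, -122.3779°) → (548474.907, 5055160.599) m.
P2 (45.9383°, -122.8082°) → (514868.016, 5087210.119) m.
P3 (45.2953°, -122.5540°) → (534970.588, 5015852.078) m.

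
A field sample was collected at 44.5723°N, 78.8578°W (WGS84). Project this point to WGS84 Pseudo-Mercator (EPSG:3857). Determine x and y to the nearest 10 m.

Web Mercator is spherical with R = a = 6378137 m.
x = R·λ = 6378137 × -1.376328251 = -8778410.141 m.
y = R·ln tan(π/4 + φ/2) = 6378137 × 0.870855913 = 5554438.323 m.

x -8778410 m, y 5554440 m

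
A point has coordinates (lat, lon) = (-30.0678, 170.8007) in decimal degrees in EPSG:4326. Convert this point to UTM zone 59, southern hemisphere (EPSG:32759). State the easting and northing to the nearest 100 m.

E 480800 m, N 6673700 m

Zone 59 central meridian λ₀ = 6×59 − 183 = 171°; Δλ = -0.1993°.
Transverse Mercator on WGS84 with k₀ = 0.9996 gives E = 480791.037 m, N = 6673685.081 m.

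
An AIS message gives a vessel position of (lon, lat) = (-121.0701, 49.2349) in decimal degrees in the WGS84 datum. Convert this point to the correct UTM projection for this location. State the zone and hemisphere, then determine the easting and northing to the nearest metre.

Longitude -121.0701° lies in the 6° band [-126°, -120°), giving zone 10; latitude is north of the equator, so 10N.
Zone 10 central meridian λ₀ = 6×10 − 183 = -123°; Δλ = +1.9299°.
Transverse Mercator on WGS84 with k₀ = 0.9996 gives E = 640488.868 m, N = 5455361.379 m.

Zone 10N: E 640489 m, N 5455361 m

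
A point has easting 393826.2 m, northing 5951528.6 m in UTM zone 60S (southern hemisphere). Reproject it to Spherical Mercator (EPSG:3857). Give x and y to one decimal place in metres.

Unproject from UTM 60S (λ₀ = 177°) → φ = -36.57579987°, λ = 175.81329971°.
Web Mercator (R = 6378137 m): x = 19571446.999 m, y = -4380142.552 m.

x 19571447.0 m, y -4380142.6 m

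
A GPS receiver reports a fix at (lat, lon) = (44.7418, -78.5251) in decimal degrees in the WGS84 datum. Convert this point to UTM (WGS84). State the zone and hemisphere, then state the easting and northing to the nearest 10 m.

Zone 17N: E 695930 m, N 4957250 m

Longitude -78.5251° lies in the 6° band [-84°, -78°), giving zone 17; latitude is north of the equator, so 17N.
Zone 17 central meridian λ₀ = 6×17 − 183 = -81°; Δλ = +2.4749°.
Transverse Mercator on WGS84 with k₀ = 0.9996 gives E = 695934.691 m, N = 4957248.000 m.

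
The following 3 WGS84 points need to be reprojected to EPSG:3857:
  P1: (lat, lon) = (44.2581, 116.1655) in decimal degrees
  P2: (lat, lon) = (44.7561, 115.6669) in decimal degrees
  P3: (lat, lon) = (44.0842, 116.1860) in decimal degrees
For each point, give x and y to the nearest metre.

Web Mercator: x = R·λ, y = R·ln tan(π/4+φ/2), R = 6378137 m.
P1 (44.2581°, 116.1655°) → (12931484.308, 5505471.017) m.
P2 (44.7561°, 115.6669°) → (12875980.410, 5583205.802) m.
P3 (44.0842°, 116.1860°) → (12933766.357, 5478481.587) m.

P1: x 12931484 m, y 5505471 m; P2: x 12875980 m, y 5583206 m; P3: x 12933766 m, y 5478482 m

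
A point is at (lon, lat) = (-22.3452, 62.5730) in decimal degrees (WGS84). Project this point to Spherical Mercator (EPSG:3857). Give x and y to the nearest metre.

x -2487456 m, y 8996307 m

Web Mercator is spherical with R = a = 6378137 m.
x = R·λ = 6378137 × -0.389997312 = -2487456.286 m.
y = R·ln tan(π/4 + φ/2) = 6378137 × 1.410491326 = 8996306.916 m.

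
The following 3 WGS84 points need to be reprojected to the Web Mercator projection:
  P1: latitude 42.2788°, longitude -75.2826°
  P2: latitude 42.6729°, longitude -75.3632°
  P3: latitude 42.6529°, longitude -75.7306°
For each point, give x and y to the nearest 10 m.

Web Mercator: x = R·λ, y = R·ln tan(π/4+φ/2), R = 6378137 m.
P1 (42.2788°, -75.2826°) → (-8380420.698, 5202834.255) m.
P2 (42.6729°, -75.3632°) → (-8389393.049, 5262315.683) m.
P3 (42.6529°, -75.7306°) → (-8430291.829, 5259288.037) m.

P1: x -8380420 m, y 5202830 m; P2: x -8389390 m, y 5262320 m; P3: x -8430290 m, y 5259290 m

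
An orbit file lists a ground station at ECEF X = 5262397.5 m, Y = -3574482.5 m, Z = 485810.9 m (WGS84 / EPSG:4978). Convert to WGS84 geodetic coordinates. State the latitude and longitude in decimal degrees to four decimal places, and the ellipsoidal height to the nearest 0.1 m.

λ = atan2(Y, X) = -34.18629996°; p = √(X²+Y²) = 6361584.1 m.
Bowring's method on WGS84 (a = 6378137 m, b = 6356752.314 m) gives φ = 4.39629965°, h = 2094.571 m.

lat 4.3963°, lon -34.1863°, h 2094.6 m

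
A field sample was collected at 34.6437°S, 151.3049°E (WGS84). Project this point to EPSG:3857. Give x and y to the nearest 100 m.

Web Mercator is spherical with R = a = 6378137 m.
x = R·λ = 6378137 × 2.640768679 = 16843184.423 m.
y = R·ln tan(π/4 + φ/2) = 6378137 × -0.645261492 = -4115566.199 m.

x 16843200 m, y -4115600 m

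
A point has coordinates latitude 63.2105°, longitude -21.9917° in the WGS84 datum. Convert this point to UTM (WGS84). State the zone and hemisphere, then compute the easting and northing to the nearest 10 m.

Longitude -21.9917° lies in the 6° band [-24°, -18°), giving zone 27; latitude is north of the equator, so 27N.
Zone 27 central meridian λ₀ = 6×27 − 183 = -21°; Δλ = -0.9917°.
Transverse Mercator on WGS84 with k₀ = 0.9996 gives E = 450131.377 m, N = 7009428.126 m.

Zone 27N: E 450130 m, N 7009430 m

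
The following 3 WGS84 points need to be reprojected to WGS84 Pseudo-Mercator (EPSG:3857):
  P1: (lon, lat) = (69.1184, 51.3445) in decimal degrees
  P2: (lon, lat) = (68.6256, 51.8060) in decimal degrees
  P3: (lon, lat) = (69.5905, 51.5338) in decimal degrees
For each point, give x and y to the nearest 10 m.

P1: x 7694230 m, y 6682460 m; P2: x 7639370 m, y 6765120 m; P3: x 7746780 m, y 6716270 m

Web Mercator: x = R·λ, y = R·ln tan(π/4+φ/2), R = 6378137 m.
P1 (51.3445°, 69.1184°) → (7694225.092, 6682459.514) m.
P2 (51.8060°, 68.6256°) → (7639366.847, 6765123.491) m.
P3 (51.5338°, 69.5905°) → (7746779.024, 6716265.519) m.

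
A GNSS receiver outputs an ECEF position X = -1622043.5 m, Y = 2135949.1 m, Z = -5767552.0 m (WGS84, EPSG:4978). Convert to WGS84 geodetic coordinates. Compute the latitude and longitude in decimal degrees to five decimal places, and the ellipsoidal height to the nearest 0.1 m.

λ = atan2(Y, X) = 127.21310055°; p = √(X²+Y²) = 2682033.5 m.
Bowring's method on WGS84 (a = 6378137 m, b = 6356752.314 m) gives φ = -65.20739997°, h = 118.451 m.

lat -65.20740°, lon 127.21310°, h 118.5 m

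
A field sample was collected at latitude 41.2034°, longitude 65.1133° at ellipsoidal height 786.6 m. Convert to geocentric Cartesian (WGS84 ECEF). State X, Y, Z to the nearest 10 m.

WGS84: a = 6378137 m, e² = 0.006694380; N(φ) = a/√(1−e²sin²φ) = 6387421.146 m.
X = (N+h)·cosφ·cosλ = 2022626.309 m; Y = (N+h)·cosφ·sinλ = 4360025.244 m; Z = (N(1−e²)+h)·sinφ = 4179962.978 m.

X 2022630 m, Y 4360030 m, Z 4179960 m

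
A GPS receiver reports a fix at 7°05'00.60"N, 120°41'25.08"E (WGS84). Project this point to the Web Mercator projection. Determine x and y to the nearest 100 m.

x 13435200 m, y 790500 m

Web Mercator is spherical with R = a = 6378137 m.
x = R·λ = 6378137 × 2.106443110 = 13435182.740 m.
y = R·ln tan(π/4 + φ/2) = 6378137 × 0.123946544 = 790548.038 m.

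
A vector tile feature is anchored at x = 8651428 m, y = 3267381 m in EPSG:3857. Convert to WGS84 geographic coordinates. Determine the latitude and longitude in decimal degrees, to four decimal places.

lat 28.1459°, lon 77.7171°

R = 6378137 m. λ = x/R = 77.71710002°.
φ = 2·arctan(exp(y/R)) − 90° = 2·arctan(1.66909) − 90° = 28.14590059°.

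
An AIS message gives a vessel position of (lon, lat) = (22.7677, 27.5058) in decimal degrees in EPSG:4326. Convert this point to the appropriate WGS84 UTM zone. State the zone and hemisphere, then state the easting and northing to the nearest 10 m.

Longitude 22.7677° lies in the 6° band [18°, 24°), giving zone 34; latitude is north of the equator, so 34N.
Zone 34 central meridian λ₀ = 6×34 − 183 = 21°; Δλ = +1.7677°.
Transverse Mercator on WGS84 with k₀ = 0.9996 gives E = 674607.192 m, N = 3043703.487 m.

Zone 34N: E 674610 m, N 3043700 m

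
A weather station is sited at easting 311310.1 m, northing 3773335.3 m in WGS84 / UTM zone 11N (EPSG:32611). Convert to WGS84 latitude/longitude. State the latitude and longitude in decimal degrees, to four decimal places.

lat 34.0838°, lon -119.0451°

Zone 11N: λ₀ = -117°, k₀ = 0.9996, false easting 500000 m.
Meridian distance M = (N − FN)/k₀ = 3774845.2 m.
Inverse transverse Mercator on WGS84 gives φ = 34.08380023°, λ = -119.04509984°.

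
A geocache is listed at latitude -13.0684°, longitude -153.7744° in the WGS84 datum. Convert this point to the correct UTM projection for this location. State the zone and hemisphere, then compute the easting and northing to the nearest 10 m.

Longitude -153.7744° lies in the 6° band [-156°, -150°), giving zone 5; latitude is south of the equator, so 5S.
Zone 5 central meridian λ₀ = 6×5 − 183 = -153°; Δλ = -0.7744°.
Transverse Mercator on WGS84 with k₀ = 0.9996 gives E = 416043.756 m, N = 8555171.864 m.

Zone 5S: E 416040 m, N 8555170 m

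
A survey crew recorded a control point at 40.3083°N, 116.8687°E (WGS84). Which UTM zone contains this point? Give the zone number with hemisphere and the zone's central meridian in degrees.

Zone 50N, central meridian 117°

UTM zone = ⌊(λ + 180)/6⌋ + 1; 116.8687° ∈ [114°, 120°) → zone 50.
Hemisphere: N (φ ≥ 0).
Central meridian λ₀ = 6×50 − 183 = 117°.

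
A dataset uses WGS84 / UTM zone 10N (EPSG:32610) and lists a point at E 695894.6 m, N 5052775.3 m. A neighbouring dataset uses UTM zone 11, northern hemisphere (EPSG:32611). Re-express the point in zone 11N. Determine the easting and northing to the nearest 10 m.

UTM 10N → geographic: φ = 45.60089962°, λ = -120.48810064°.
UTM 11N (λ₀ = -117°) forward: E = 227976.376 m, N = 5055625.994 m.

E 227980 m, N 5055630 m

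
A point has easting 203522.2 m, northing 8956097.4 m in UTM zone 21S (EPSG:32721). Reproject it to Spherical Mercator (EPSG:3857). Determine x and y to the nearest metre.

x -6645740 m, y -1054887 m

Unproject from UTM 21S (λ₀ = -57°) → φ = -9.43329973°, λ = -59.69970014°.
Web Mercator (R = 6378137 m): x = -6645740.220 m, y = -1054886.757 m.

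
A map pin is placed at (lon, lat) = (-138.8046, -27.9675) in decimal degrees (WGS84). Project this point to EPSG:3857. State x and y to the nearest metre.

Web Mercator is spherical with R = a = 6378137 m.
x = R·λ = 6378137 × -2.422597287 = -15451657.392 m.
y = R·ln tan(π/4 + φ/2) = 6378137 × -0.508749953 = -3244876.901 m.

x -15451657 m, y -3244877 m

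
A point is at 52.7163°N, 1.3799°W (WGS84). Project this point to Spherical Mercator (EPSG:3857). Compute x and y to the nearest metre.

Web Mercator is spherical with R = a = 6378137 m.
x = R·λ = 6378137 × -0.024083798 = -153609.765 m.
y = R·ln tan(π/4 + φ/2) = 6378137 × 1.086632749 = 6930692.544 m.

x -153610 m, y 6930693 m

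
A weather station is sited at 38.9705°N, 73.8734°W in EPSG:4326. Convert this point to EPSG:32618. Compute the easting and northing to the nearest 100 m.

E 597600 m, N 4314100 m

Zone 18 central meridian λ₀ = 6×18 − 183 = -75°; Δλ = +1.1266°.
Transverse Mercator on WGS84 with k₀ = 0.9996 gives E = 597596.094 m, N = 4314106.443 m.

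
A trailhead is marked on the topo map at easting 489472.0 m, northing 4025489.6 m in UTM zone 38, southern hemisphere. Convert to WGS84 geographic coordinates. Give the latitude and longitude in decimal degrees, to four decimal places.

lat -53.9189°, lon 44.8397°

Zone 38S: λ₀ = 45°, k₀ = 0.9996, false easting 500000 m, false northing 10000000 m.
Meridian distance M = (N − FN)/k₀ = -5976901.2 m.
Inverse transverse Mercator on WGS84 gives φ = -53.91889999°, λ = 44.83970001°.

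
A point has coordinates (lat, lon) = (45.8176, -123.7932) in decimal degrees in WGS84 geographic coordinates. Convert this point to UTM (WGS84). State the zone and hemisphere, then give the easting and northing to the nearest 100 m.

Longitude -123.7932° lies in the 6° band [-126°, -120°), giving zone 10; latitude is north of the equator, so 10N.
Zone 10 central meridian λ₀ = 6×10 − 183 = -123°; Δλ = -0.7932°.
Transverse Mercator on WGS84 with k₀ = 0.9996 gives E = 438379.238 m, N = 5074087.816 m.

Zone 10N: E 438400 m, N 5074100 m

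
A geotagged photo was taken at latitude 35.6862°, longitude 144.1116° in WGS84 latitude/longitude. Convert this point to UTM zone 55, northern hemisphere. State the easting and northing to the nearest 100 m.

E 238600 m, N 3953000 m

Zone 55 central meridian λ₀ = 6×55 − 183 = 147°; Δλ = -2.8884°.
Transverse Mercator on WGS84 with k₀ = 0.9996 gives E = 238612.312 m, N = 3952989.665 m.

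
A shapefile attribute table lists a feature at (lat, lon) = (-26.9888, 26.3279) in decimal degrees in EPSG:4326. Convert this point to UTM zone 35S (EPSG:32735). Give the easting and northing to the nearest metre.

Zone 35 central meridian λ₀ = 6×35 − 183 = 27°; Δλ = -0.6721°.
Transverse Mercator on WGS84 with k₀ = 0.9996 gives E = 433309.961 m, N = 7014627.744 m.

E 433310 m, N 7014628 m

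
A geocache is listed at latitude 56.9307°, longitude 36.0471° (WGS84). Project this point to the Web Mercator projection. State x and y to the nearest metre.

Web Mercator is spherical with R = a = 6378137 m.
x = R·λ = 6378137 × 0.629140581 = 4012744.817 m.
y = R·ln tan(π/4 + φ/2) = 6378137 × 1.214456122 = 7745967.525 m.

x 4012745 m, y 7745968 m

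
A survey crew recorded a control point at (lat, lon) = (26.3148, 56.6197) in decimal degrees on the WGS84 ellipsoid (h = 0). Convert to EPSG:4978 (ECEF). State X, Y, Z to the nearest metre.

WGS84: a = 6378137 m, e² = 0.006694380; N(φ) = a/√(1−e²sin²φ) = 6382336.560 m.
X = (N+h)·cosφ·cosλ = 3147629.042 m; Y = (N+h)·cosφ·sinλ = 4777203.308 m; Z = (N(1−e²)+h)·sinφ = 2810366.867 m.

X 3147629 m, Y 4777203 m, Z 2810367 m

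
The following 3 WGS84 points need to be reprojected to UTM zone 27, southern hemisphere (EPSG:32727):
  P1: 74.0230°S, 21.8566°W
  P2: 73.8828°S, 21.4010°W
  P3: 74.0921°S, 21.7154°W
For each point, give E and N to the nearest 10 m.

UTM zone 27S: λ₀ = -21°, k₀ = 0.9996.
P1 (-74.0230°, -21.8566°) → (473682.833, 1785206.809) m.
P2 (-73.8828°, -21.4010°) → (487574.643, 1800995.317) m.
P3 (-74.0921°, -21.7154°) → (478113.238, 1777555.446) m.

P1: E 473680 m, N 1785210 m; P2: E 487570 m, N 1801000 m; P3: E 478110 m, N 1777560 m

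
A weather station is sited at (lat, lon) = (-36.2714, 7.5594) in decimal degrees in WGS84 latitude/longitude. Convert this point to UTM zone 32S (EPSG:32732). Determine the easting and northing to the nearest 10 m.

Zone 32 central meridian λ₀ = 6×32 − 183 = 9°; Δλ = -1.4406°.
Transverse Mercator on WGS84 with k₀ = 0.9996 gives E = 370604.353 m, N = 5984986.139 m.

E 370600 m, N 5984990 m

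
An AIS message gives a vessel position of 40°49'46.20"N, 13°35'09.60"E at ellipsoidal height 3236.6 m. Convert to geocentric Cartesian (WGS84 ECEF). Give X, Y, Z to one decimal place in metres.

WGS84: a = 6378137 m, e² = 0.006694380; N(φ) = a/√(1−e²sin²φ) = 6387282.575 m.
X = (N+h)·cosφ·cosλ = 4700137.590 m; Y = (N+h)·cosφ·sinλ = 1135867.348 m; Z = (N(1−e²)+h)·sinφ = 4150230.881 m.

X 4700137.6 m, Y 1135867.3 m, Z 4150230.9 m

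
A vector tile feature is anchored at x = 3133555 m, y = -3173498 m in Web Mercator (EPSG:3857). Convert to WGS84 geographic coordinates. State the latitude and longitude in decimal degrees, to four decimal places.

lat -27.3997°, lon 28.1492°

R = 6378137 m. λ = x/R = 28.14920350°.
φ = 2·arctan(exp(y/R)) − 90° = 2·arctan(0.60801) − 90° = -27.39969720°.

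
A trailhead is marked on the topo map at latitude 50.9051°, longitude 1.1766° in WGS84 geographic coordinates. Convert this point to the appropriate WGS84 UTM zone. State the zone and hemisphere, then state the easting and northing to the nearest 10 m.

Longitude 1.1766° lies in the 6° band [0°, 6°), giving zone 31; latitude is north of the equator, so 31N.
Zone 31 central meridian λ₀ = 6×31 − 183 = 3°; Δλ = -1.8234°.
Transverse Mercator on WGS84 with k₀ = 0.9996 gives E = 371796.337 m, N = 5640855.225 m.

Zone 31N: E 371800 m, N 5640860 m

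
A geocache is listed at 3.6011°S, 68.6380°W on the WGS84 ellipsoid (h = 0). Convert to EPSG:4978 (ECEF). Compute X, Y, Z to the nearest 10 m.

X 2318740 m, Y -5928290 m, Z -397930 m

WGS84: a = 6378137 m, e² = 0.006694380; N(φ) = a/√(1−e²sin²φ) = 6378221.224 m.
X = (N+h)·cosφ·cosλ = 2318738.435 m; Y = (N+h)·cosφ·sinλ = -5928293.721 m; Z = (N(1−e²)+h)·sinφ = -397932.173 m.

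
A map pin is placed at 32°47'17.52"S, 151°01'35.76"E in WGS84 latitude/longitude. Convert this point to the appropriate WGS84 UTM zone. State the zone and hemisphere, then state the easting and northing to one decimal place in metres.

Zone 56S: E 315198.8 m, N 6370469.0 m

Longitude 151.0266° lies in the 6° band [150°, 156°), giving zone 56; latitude is south of the equator, so 56S.
Zone 56 central meridian λ₀ = 6×56 − 183 = 153°; Δλ = -1.9734°.
Transverse Mercator on WGS84 with k₀ = 0.9996 gives E = 315198.774 m, N = 6370468.979 m.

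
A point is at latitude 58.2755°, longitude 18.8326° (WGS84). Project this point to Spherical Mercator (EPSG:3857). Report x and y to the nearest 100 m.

Web Mercator is spherical with R = a = 6378137 m.
x = R·λ = 6378137 × 0.328690877 = 2096435.442 m.
y = R·ln tan(π/4 + φ/2) = 6378137 × 1.258269543 = 8025415.527 m.

x 2096400 m, y 8025400 m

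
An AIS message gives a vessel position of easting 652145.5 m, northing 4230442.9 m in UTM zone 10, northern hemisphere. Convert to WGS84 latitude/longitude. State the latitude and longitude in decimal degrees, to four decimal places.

Zone 10N: λ₀ = -123°, k₀ = 0.9996, false easting 500000 m.
Meridian distance M = (N − FN)/k₀ = 4232135.8 m.
Inverse transverse Mercator on WGS84 gives φ = 38.20909992°, λ = -121.26219993°.

lat 38.2091°, lon -121.2622°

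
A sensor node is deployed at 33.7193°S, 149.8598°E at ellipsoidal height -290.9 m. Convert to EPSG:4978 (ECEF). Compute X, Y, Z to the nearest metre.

WGS84: a = 6378137 m, e² = 0.006694380; N(φ) = a/√(1−e²sin²φ) = 6384726.126 m.
X = (N+h)·cosφ·cosλ = -4592398.970 m; Y = (N+h)·cosφ·sinλ = 2666427.180 m; Z = (N(1−e²)+h)·sinφ = -3520430.280 m.

X -4592399 m, Y 2666427 m, Z -3520430 m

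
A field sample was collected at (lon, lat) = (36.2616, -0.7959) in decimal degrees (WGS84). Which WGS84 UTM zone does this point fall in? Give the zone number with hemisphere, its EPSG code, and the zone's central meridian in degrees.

UTM zone = ⌊(λ + 180)/6⌋ + 1; 36.2616° ∈ [36°, 42°) → zone 37.
Hemisphere: S (φ < 0).
Central meridian λ₀ = 6×37 − 183 = 39°.
EPSG code: 32737.

Zone 37S (EPSG:32737), central meridian 39°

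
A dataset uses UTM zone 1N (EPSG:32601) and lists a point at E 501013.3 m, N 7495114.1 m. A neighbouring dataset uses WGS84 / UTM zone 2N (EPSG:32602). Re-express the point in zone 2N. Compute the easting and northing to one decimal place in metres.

E 245882.6 m, N 7507378.6 m

UTM 1N → geographic: φ = 67.57169989°, λ = -176.97620040°.
UTM 2N (λ₀ = -171°) forward: E = 245882.580 m, N = 7507378.579 m.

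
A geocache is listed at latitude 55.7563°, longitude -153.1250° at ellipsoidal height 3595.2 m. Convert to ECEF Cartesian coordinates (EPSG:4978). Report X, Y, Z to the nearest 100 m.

X -3210600 m, Y -1627100 m, Z 5252200 m

WGS84: a = 6378137 m, e² = 0.006694380; N(φ) = a/√(1−e²sin²φ) = 6392776.035 m.
X = (N+h)·cosφ·cosλ = -3210581.950 m; Y = (N+h)·cosφ·sinλ = -1627060.134 m; Z = (N(1−e²)+h)·sinφ = 5252193.581 m.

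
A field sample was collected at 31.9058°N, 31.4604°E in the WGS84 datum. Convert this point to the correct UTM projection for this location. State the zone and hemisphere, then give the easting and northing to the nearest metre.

Longitude 31.4604° lies in the 6° band [30°, 36°), giving zone 36; latitude is north of the equator, so 36N.
Zone 36 central meridian λ₀ = 6×36 − 183 = 33°; Δλ = -1.5396°.
Transverse Mercator on WGS84 with k₀ = 0.9996 gives E = 354420.276 m, N = 3531028.328 m.

Zone 36N: E 354420 m, N 3531028 m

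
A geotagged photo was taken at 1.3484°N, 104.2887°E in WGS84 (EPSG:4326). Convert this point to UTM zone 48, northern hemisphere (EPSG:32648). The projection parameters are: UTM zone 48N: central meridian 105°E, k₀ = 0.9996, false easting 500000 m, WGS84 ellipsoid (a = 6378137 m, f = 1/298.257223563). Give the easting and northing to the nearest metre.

E 420870 m, N 149051 m

Zone 48 central meridian λ₀ = 6×48 − 183 = 105°; Δλ = -0.7113°.
Transverse Mercator on WGS84 with k₀ = 0.9996 gives E = 420869.846 m, N = 149050.549 m.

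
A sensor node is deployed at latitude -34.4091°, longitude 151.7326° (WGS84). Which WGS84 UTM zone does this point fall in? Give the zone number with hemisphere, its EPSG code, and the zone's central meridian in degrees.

UTM zone = ⌊(λ + 180)/6⌋ + 1; 151.7326° ∈ [150°, 156°) → zone 56.
Hemisphere: S (φ < 0).
Central meridian λ₀ = 6×56 − 183 = 153°.
EPSG code: 32756.

Zone 56S (EPSG:32756), central meridian 153°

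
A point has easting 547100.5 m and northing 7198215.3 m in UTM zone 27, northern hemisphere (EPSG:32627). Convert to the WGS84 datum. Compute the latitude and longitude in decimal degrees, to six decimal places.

lat 64.904800°, lon -20.004700°

Zone 27N: λ₀ = -21°, k₀ = 0.9996, false easting 500000 m.
Meridian distance M = (N − FN)/k₀ = 7201095.7 m.
Inverse transverse Mercator on WGS84 gives φ = 64.90480007°, λ = -20.00469959°.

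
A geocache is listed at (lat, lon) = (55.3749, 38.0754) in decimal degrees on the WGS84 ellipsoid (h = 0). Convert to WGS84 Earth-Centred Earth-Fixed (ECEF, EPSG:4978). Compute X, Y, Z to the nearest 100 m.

WGS84: a = 6378137 m, e² = 0.006694380; N(φ) = a/√(1−e²sin²φ) = 6392642.569 m.
X = (N+h)·cosφ·cosλ = 2859367.295 m; Y = (N+h)·cosφ·sinλ = 2240048.554 m; Z = (N(1−e²)+h)·sinφ = 5225210.563 m.

X 2859400 m, Y 2240000 m, Z 5225200 m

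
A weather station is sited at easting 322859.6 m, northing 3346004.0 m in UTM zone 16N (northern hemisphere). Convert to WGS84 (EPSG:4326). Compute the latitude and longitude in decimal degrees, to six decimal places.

Zone 16N: λ₀ = -87°, k₀ = 0.9996, false easting 500000 m.
Meridian distance M = (N − FN)/k₀ = 3347342.9 m.
Inverse transverse Mercator on WGS84 gives φ = 30.23270041°, λ = -88.84080042°.

lat 30.232700°, lon -88.840800°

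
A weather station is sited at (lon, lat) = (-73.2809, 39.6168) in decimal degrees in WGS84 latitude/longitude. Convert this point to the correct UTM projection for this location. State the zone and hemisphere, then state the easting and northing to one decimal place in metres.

Longitude -73.2809° lies in the 6° band [-78°, -72°), giving zone 18; latitude is north of the equator, so 18N.
Zone 18 central meridian λ₀ = 6×18 − 183 = -75°; Δλ = +1.7191°.
Transverse Mercator on WGS84 with k₀ = 0.9996 gives E = 647563.012 m, N = 4386638.999 m.

Zone 18N: E 647563.0 m, N 4386639.0 m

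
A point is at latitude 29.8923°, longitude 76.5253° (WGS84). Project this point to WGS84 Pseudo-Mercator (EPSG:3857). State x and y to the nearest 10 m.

Web Mercator is spherical with R = a = 6378137 m.
x = R·λ = 6378137 × 1.335618446 = 8518757.429 m.
y = R·ln tan(π/4 + φ/2) = 6378137 × 0.547136807 = 3489713.511 m.

x 8518760 m, y 3489710 m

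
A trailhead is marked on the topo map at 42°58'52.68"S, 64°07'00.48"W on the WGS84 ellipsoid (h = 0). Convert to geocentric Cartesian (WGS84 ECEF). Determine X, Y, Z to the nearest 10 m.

WGS84: a = 6378137 m, e² = 0.006694380; N(φ) = a/√(1−e²sin²φ) = 6388083.074 m.
X = (N+h)·cosφ·cosλ = 2040103.560 m; Y = (N+h)·cosφ·sinλ = -4204564.588 m; Z = (N(1−e²)+h)·sinφ = -4325982.191 m.

X 2040100 m, Y -4204560 m, Z -4325980 m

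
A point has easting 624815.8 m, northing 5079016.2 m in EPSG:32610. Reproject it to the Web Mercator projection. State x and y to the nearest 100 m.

Unproject from UTM 10N (λ₀ = -123°) → φ = 45.85340044°, λ = -121.39230032°.
Web Mercator (R = 6378137 m): x = -13513329.057 m, y = 5756887.580 m.

x -13513300 m, y 5756900 m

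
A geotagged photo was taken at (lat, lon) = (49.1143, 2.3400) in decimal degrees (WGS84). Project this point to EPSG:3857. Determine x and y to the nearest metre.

Web Mercator is spherical with R = a = 6378137 m.
x = R·λ = 6378137 × 0.040840704 = 260487.608 m.
y = R·ln tan(π/4 + φ/2) = 6378137 × 0.986852119 = 6294278.013 m.

x 260488 m, y 6294278 m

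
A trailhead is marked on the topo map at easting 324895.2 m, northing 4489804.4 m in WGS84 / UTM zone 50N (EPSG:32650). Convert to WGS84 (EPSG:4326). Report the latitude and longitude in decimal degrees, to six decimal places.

Zone 50N: λ₀ = 117°, k₀ = 0.9996, false easting 500000 m.
Meridian distance M = (N − FN)/k₀ = 4491601.0 m.
Inverse transverse Mercator on WGS84 gives φ = 40.54049979°, λ = 114.93229953°.

lat 40.540500°, lon 114.932300°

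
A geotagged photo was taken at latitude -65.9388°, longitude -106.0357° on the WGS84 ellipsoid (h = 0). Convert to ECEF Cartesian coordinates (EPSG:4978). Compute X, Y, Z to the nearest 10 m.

WGS84: a = 6378137 m, e² = 0.006694380; N(φ) = a/√(1−e²sin²φ) = 6396011.898 m.
X = (N+h)·cosφ·cosλ = -720350.137 m; Y = (N+h)·cosφ·sinλ = -2506264.654 m; Z = (N(1−e²)+h)·sinφ = -5801168.565 m.

X -720350 m, Y -2506260 m, Z -5801170 m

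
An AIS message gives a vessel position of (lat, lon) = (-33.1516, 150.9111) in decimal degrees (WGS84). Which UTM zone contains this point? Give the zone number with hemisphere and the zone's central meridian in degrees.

Zone 56S, central meridian 153°

UTM zone = ⌊(λ + 180)/6⌋ + 1; 150.9111° ∈ [150°, 156°) → zone 56.
Hemisphere: S (φ < 0).
Central meridian λ₀ = 6×56 − 183 = 153°.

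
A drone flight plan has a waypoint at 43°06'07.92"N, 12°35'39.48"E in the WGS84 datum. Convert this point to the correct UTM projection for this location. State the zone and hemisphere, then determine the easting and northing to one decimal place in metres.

Zone 33N: E 304236.8 m, N 4774973.1 m

Longitude 12.5943° lies in the 6° band [12°, 18°), giving zone 33; latitude is north of the equator, so 33N.
Zone 33 central meridian λ₀ = 6×33 − 183 = 15°; Δλ = -2.4057°.
Transverse Mercator on WGS84 with k₀ = 0.9996 gives E = 304236.756 m, N = 4774973.122 m.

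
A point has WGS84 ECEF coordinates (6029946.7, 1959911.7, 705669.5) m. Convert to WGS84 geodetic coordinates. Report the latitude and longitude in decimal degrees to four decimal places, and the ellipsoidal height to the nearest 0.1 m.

lat 6.3931°, lon 18.0057°, h 1740.4 m

λ = atan2(Y, X) = 18.00570013°; p = √(X²+Y²) = 6340466.2 m.
Bowring's method on WGS84 (a = 6378137 m, b = 6356752.314 m) gives φ = 6.39309986°, h = 1740.402 m.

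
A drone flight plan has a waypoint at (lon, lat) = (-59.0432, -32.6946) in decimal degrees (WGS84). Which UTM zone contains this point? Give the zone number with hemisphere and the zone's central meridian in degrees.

UTM zone = ⌊(λ + 180)/6⌋ + 1; -59.0432° ∈ [-60°, -54°) → zone 21.
Hemisphere: S (φ < 0).
Central meridian λ₀ = 6×21 − 183 = -57°.

Zone 21S, central meridian -57°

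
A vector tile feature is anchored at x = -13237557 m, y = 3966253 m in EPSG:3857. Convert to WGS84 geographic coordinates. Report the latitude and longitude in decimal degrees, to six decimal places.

R = 6378137 m. λ = x/R = -118.91499778°.
φ = 2·arctan(exp(y/R)) − 90° = 2·arctan(1.86237) − 90° = 33.53289974°.

lat 33.532900°, lon -118.914998°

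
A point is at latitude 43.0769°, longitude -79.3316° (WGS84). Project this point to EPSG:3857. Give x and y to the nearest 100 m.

Web Mercator is spherical with R = a = 6378137 m.
x = R·λ = 6378137 × -1.384597621 = -8831153.316 m.
y = R·ln tan(π/4 + φ/2) = 6378137 × 0.834676983 = 5323684.146 m.

x -8831200 m, y 5323700 m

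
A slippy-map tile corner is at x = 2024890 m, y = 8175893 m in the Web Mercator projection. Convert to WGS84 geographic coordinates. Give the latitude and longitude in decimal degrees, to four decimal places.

lat 58.9792°, lon 18.1899°

R = 6378137 m. λ = x/R = 18.18989636°.
φ = 2·arctan(exp(y/R)) − 90° = 2·arctan(3.60334) − 90° = 58.97920201°.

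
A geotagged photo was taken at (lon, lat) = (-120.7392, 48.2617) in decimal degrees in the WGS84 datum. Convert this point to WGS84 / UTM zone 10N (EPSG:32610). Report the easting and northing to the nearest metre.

E 667786 m, N 5347858 m

Zone 10 central meridian λ₀ = 6×10 − 183 = -123°; Δλ = +2.2608°.
Transverse Mercator on WGS84 with k₀ = 0.9996 gives E = 667785.921 m, N = 5347858.476 m.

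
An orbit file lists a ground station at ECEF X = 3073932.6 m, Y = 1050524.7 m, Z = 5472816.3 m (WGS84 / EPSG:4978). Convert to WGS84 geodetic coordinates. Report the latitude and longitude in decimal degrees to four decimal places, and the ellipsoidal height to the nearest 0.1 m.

λ = atan2(Y, X) = 18.86800041°; p = √(X²+Y²) = 3248486.4 m.
Bowring's method on WGS84 (a = 6378137 m, b = 6356752.314 m) gives φ = 59.47659981°, h = 2002.327 m.

lat 59.4766°, lon 18.8680°, h 2002.3 m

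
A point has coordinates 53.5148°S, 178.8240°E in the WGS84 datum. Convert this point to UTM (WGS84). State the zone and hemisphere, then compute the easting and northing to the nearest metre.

Zone 60S: E 620942 m, N 4068912 m

Longitude 178.8240° lies in the 6° band [174°, 180°), giving zone 60; latitude is south of the equator, so 60S.
Zone 60 central meridian λ₀ = 6×60 − 183 = 177°; Δλ = +1.8240°.
Transverse Mercator on WGS84 with k₀ = 0.9996 gives E = 620942.390 m, N = 4068911.712 m.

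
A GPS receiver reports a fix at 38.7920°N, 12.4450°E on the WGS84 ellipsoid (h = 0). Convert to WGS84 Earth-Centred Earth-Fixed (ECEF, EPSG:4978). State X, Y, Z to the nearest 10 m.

WGS84: a = 6378137 m, e² = 0.006694380; N(φ) = a/√(1−e²sin²φ) = 6386532.881 m.
X = (N+h)·cosφ·cosλ = 4860863.882 m; Y = (N+h)·cosφ·sinλ = 1072733.192 m; Z = (N(1−e²)+h)·sinφ = 3974345.758 m.

X 4860860 m, Y 1072730 m, Z 3974350 m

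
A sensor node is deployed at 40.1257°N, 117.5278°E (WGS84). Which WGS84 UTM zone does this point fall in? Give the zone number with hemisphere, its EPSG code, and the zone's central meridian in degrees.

Zone 50N (EPSG:32650), central meridian 117°

UTM zone = ⌊(λ + 180)/6⌋ + 1; 117.5278° ∈ [114°, 120°) → zone 50.
Hemisphere: N (φ ≥ 0).
Central meridian λ₀ = 6×50 − 183 = 117°.
EPSG code: 32650.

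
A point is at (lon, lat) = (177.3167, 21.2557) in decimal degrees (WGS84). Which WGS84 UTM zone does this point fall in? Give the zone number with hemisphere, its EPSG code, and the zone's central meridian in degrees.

Zone 60N (EPSG:32660), central meridian 177°

UTM zone = ⌊(λ + 180)/6⌋ + 1; 177.3167° ∈ [174°, 180°) → zone 60.
Hemisphere: N (φ ≥ 0).
Central meridian λ₀ = 6×60 − 183 = 177°.
EPSG code: 32660.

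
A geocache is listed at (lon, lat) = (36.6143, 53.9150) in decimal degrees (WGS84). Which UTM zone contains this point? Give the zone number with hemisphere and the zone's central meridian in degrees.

Zone 37N, central meridian 39°

UTM zone = ⌊(λ + 180)/6⌋ + 1; 36.6143° ∈ [36°, 42°) → zone 37.
Hemisphere: N (φ ≥ 0).
Central meridian λ₀ = 6×37 − 183 = 39°.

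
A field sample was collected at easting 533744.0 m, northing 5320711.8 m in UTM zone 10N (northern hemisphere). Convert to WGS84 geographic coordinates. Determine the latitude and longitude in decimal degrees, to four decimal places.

lat 48.0388°, lon -122.5473°

Zone 10N: λ₀ = -123°, k₀ = 0.9996, false easting 500000 m.
Meridian distance M = (N − FN)/k₀ = 5322840.9 m.
Inverse transverse Mercator on WGS84 gives φ = 48.03879977°, λ = -122.54730025°.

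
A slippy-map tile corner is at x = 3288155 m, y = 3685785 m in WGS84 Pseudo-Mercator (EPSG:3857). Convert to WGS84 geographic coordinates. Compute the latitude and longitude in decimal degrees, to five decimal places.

lat 31.40750°, lon 29.53800°

R = 6378137 m. λ = x/R = 29.53799893°.
φ = 2·arctan(exp(y/R)) − 90° = 2·arctan(1.78225) − 90° = 31.40750287°.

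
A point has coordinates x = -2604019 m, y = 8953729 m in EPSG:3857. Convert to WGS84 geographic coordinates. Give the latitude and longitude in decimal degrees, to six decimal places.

R = 6378137 m. λ = x/R = -23.39230068°.
φ = 2·arctan(exp(y/R)) − 90° = 2·arctan(4.07070) − 90° = 62.39629827°.

lat 62.396298°, lon -23.392301°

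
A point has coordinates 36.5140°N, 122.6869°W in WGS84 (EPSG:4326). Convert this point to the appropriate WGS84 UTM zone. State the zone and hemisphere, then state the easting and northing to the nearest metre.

Zone 10N: E 528035 m, N 4041007 m

Longitude -122.6869° lies in the 6° band [-126°, -120°), giving zone 10; latitude is north of the equator, so 10N.
Zone 10 central meridian λ₀ = 6×10 − 183 = -123°; Δλ = +0.3131°.
Transverse Mercator on WGS84 with k₀ = 0.9996 gives E = 528034.746 m, N = 4041006.598 m.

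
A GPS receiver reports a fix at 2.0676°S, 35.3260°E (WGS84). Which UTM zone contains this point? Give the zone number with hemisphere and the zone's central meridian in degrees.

UTM zone = ⌊(λ + 180)/6⌋ + 1; 35.3260° ∈ [30°, 36°) → zone 36.
Hemisphere: S (φ < 0).
Central meridian λ₀ = 6×36 − 183 = 33°.

Zone 36S, central meridian 33°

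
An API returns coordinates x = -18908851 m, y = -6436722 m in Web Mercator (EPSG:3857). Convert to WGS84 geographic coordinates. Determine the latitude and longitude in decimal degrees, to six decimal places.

R = 6378137 m. λ = x/R = -169.86109858°.
φ = 2·arctan(exp(y/R)) − 90° = 2·arctan(0.36452) − 90° = -49.94480199°.

lat -49.944802°, lon -169.861099°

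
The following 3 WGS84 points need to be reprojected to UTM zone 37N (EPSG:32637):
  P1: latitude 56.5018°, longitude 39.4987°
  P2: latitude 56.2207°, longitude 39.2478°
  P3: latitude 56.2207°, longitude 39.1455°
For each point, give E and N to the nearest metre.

UTM zone 37N: λ₀ = 39°, k₀ = 0.9996.
P1 (56.5018°, 39.4987°) → (530698.475, 6262042.260) m.
P2 (56.2207°, 39.2478°) → (515366.538, 6230670.962) m.
P3 (56.2207°, 39.1455°) → (509022.732, 6230652.864) m.

P1: E 530698 m, N 6262042 m; P2: E 515367 m, N 6230671 m; P3: E 509023 m, N 6230653 m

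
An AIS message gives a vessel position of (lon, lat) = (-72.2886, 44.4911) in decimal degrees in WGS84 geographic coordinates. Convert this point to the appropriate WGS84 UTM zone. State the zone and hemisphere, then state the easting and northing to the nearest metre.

Longitude -72.2886° lies in the 6° band [-78°, -72°), giving zone 18; latitude is north of the equator, so 18N.
Zone 18 central meridian λ₀ = 6×18 − 183 = -75°; Δλ = +2.7114°.
Transverse Mercator on WGS84 with k₀ = 0.9996 gives E = 715584.530 m, N = 4929996.744 m.

Zone 18N: E 715585 m, N 4929997 m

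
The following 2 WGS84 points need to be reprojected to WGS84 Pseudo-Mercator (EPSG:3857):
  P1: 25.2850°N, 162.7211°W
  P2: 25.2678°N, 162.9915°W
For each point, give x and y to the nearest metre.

P1: x -18114030 m, y 2910791 m; P2: x -18144131 m, y 2908674 m

Web Mercator: x = R·λ, y = R·ln tan(π/4+φ/2), R = 6378137 m.
P1 (25.2850°, -162.7211°) → (-18114029.993, 2910791.258) m.
P2 (25.2678°, -162.9915°) → (-18144130.784, 2908673.838) m.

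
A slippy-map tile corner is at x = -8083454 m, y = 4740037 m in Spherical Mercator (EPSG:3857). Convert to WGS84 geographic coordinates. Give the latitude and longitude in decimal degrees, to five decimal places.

lat 39.12810°, lon -72.61490°

R = 6378137 m. λ = x/R = -72.61490277°.
φ = 2·arctan(exp(y/R)) − 90° = 2·arctan(2.10259) − 90° = 39.12809690°.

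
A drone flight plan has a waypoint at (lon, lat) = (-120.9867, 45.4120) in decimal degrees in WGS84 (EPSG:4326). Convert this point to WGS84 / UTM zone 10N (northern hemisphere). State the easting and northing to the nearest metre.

E 657537 m, N 5030692 m

Zone 10 central meridian λ₀ = 6×10 − 183 = -123°; Δλ = +2.0133°.
Transverse Mercator on WGS84 with k₀ = 0.9996 gives E = 657537.108 m, N = 5030691.612 m.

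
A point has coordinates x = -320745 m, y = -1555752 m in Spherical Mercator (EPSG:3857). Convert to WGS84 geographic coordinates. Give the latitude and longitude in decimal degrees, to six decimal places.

lat -13.839001°, lon -2.881301°

R = 6378137 m. λ = x/R = -2.88130136°.
φ = 2·arctan(exp(y/R)) − 90° = 2·arctan(0.78355) − 90° = -13.83900103°.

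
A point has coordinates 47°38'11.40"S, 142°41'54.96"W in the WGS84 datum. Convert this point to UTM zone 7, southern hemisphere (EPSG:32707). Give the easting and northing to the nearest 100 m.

E 372400 m, N 4722700 m

Zone 7 central meridian λ₀ = 6×7 − 183 = -141°; Δλ = -1.6986°.
Transverse Mercator on WGS84 with k₀ = 0.9996 gives E = 372406.247 m, N = 4722702.332 m.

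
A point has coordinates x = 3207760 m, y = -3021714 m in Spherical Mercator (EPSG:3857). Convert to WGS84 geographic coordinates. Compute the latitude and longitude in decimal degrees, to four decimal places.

lat -26.1826°, lon 28.8158°

R = 6378137 m. λ = x/R = 28.81579836°.
φ = 2·arctan(exp(y/R)) − 90° = 2·arctan(0.62266) − 90° = -26.18259703°.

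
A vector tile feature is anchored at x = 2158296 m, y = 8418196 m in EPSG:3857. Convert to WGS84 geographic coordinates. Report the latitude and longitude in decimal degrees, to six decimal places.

R = 6378137 m. λ = x/R = 19.38830284°.
φ = 2·arctan(exp(y/R)) − 90° = 2·arctan(3.74287) − 90° = 60.08280218°.

lat 60.082802°, lon 19.388303°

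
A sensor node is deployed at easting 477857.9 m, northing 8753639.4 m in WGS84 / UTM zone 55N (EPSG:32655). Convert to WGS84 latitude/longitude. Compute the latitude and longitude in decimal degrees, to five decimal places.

Zone 55N: λ₀ = 147°, k₀ = 0.9996, false easting 500000 m.
Meridian distance M = (N − FN)/k₀ = 8757142.3 m.
Inverse transverse Mercator on WGS84 gives φ = 78.85189988°, λ = 145.97410137°.

lat 78.85190°, lon 145.97410°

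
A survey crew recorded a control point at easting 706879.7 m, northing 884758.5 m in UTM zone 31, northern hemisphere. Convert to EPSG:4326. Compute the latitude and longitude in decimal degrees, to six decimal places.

lat 7.999900°, lon 4.877000°

Zone 31N: λ₀ = 3°, k₀ = 0.9996, false easting 500000 m.
Meridian distance M = (N − FN)/k₀ = 885112.5 m.
Inverse transverse Mercator on WGS84 gives φ = 7.99989974°, λ = 4.87699965°.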